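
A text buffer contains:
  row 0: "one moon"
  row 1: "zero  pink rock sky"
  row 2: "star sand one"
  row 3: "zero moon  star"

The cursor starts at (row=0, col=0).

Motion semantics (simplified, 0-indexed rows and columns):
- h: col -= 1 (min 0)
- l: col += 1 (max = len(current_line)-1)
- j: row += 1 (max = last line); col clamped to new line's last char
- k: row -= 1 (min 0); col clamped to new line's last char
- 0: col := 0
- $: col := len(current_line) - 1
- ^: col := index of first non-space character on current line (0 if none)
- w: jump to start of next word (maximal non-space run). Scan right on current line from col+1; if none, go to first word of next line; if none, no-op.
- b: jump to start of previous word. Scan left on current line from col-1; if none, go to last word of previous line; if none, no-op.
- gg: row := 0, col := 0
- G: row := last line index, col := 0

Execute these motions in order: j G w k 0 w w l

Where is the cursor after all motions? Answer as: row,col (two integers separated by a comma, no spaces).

After 1 (j): row=1 col=0 char='z'
After 2 (G): row=3 col=0 char='z'
After 3 (w): row=3 col=5 char='m'
After 4 (k): row=2 col=5 char='s'
After 5 (0): row=2 col=0 char='s'
After 6 (w): row=2 col=5 char='s'
After 7 (w): row=2 col=10 char='o'
After 8 (l): row=2 col=11 char='n'

Answer: 2,11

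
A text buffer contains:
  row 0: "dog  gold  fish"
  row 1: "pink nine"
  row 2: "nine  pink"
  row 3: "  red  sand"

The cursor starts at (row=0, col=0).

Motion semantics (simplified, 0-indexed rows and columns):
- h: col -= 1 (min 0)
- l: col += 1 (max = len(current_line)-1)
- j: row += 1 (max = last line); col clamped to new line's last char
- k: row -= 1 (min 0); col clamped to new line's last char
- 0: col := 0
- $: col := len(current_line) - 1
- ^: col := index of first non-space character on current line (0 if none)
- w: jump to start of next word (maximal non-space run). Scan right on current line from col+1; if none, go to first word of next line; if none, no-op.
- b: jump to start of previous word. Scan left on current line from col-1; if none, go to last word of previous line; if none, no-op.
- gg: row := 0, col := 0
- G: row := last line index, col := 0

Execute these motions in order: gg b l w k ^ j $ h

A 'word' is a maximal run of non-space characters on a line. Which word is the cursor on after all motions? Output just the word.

Answer: nine

Derivation:
After 1 (gg): row=0 col=0 char='d'
After 2 (b): row=0 col=0 char='d'
After 3 (l): row=0 col=1 char='o'
After 4 (w): row=0 col=5 char='g'
After 5 (k): row=0 col=5 char='g'
After 6 (^): row=0 col=0 char='d'
After 7 (j): row=1 col=0 char='p'
After 8 ($): row=1 col=8 char='e'
After 9 (h): row=1 col=7 char='n'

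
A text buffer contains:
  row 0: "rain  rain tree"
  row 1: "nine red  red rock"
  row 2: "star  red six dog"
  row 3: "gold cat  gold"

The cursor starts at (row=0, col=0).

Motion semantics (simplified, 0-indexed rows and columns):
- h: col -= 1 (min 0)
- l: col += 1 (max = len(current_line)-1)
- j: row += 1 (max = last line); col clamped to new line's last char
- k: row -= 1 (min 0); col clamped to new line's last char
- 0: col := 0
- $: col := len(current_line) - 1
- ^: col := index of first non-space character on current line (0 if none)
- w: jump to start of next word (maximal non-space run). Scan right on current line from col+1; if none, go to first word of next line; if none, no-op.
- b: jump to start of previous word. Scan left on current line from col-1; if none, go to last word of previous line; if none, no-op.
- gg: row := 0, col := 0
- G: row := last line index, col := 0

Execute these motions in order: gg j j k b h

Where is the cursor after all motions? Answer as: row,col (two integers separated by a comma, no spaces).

After 1 (gg): row=0 col=0 char='r'
After 2 (j): row=1 col=0 char='n'
After 3 (j): row=2 col=0 char='s'
After 4 (k): row=1 col=0 char='n'
After 5 (b): row=0 col=11 char='t'
After 6 (h): row=0 col=10 char='_'

Answer: 0,10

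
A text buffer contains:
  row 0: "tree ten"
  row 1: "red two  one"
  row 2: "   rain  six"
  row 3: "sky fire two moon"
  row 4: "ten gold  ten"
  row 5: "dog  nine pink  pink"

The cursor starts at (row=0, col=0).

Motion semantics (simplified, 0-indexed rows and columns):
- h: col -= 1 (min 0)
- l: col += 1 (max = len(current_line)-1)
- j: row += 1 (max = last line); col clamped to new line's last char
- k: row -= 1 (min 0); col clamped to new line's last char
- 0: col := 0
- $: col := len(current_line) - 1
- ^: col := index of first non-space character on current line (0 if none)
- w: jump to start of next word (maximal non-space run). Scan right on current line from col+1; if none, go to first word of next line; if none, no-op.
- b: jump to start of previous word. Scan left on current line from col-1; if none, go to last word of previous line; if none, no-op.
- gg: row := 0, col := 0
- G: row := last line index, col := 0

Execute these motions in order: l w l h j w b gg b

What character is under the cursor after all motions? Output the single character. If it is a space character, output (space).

Answer: t

Derivation:
After 1 (l): row=0 col=1 char='r'
After 2 (w): row=0 col=5 char='t'
After 3 (l): row=0 col=6 char='e'
After 4 (h): row=0 col=5 char='t'
After 5 (j): row=1 col=5 char='w'
After 6 (w): row=1 col=9 char='o'
After 7 (b): row=1 col=4 char='t'
After 8 (gg): row=0 col=0 char='t'
After 9 (b): row=0 col=0 char='t'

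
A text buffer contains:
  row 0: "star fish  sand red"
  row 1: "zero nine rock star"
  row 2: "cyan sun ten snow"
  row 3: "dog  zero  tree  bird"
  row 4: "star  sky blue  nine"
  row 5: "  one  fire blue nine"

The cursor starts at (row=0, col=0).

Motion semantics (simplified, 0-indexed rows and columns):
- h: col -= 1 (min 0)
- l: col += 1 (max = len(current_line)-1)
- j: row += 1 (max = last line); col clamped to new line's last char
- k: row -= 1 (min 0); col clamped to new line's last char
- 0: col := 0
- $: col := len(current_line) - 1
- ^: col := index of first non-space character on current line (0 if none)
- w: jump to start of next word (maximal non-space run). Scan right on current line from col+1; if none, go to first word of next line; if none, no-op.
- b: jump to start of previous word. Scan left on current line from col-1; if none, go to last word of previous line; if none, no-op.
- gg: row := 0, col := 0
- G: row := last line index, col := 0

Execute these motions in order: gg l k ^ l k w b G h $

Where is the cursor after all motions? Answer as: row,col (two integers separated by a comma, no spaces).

After 1 (gg): row=0 col=0 char='s'
After 2 (l): row=0 col=1 char='t'
After 3 (k): row=0 col=1 char='t'
After 4 (^): row=0 col=0 char='s'
After 5 (l): row=0 col=1 char='t'
After 6 (k): row=0 col=1 char='t'
After 7 (w): row=0 col=5 char='f'
After 8 (b): row=0 col=0 char='s'
After 9 (G): row=5 col=0 char='_'
After 10 (h): row=5 col=0 char='_'
After 11 ($): row=5 col=20 char='e'

Answer: 5,20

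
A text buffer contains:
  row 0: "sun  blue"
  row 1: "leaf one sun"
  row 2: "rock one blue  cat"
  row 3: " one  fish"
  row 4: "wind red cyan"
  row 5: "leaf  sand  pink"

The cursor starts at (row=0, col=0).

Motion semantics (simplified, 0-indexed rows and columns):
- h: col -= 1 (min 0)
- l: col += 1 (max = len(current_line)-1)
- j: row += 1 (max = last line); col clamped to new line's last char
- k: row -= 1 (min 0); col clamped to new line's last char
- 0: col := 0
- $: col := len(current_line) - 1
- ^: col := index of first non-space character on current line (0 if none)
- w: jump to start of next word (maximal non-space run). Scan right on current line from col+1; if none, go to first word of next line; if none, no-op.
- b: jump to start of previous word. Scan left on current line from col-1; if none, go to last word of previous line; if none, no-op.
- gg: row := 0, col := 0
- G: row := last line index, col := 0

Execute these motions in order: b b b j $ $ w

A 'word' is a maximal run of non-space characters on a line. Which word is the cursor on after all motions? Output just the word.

Answer: rock

Derivation:
After 1 (b): row=0 col=0 char='s'
After 2 (b): row=0 col=0 char='s'
After 3 (b): row=0 col=0 char='s'
After 4 (j): row=1 col=0 char='l'
After 5 ($): row=1 col=11 char='n'
After 6 ($): row=1 col=11 char='n'
After 7 (w): row=2 col=0 char='r'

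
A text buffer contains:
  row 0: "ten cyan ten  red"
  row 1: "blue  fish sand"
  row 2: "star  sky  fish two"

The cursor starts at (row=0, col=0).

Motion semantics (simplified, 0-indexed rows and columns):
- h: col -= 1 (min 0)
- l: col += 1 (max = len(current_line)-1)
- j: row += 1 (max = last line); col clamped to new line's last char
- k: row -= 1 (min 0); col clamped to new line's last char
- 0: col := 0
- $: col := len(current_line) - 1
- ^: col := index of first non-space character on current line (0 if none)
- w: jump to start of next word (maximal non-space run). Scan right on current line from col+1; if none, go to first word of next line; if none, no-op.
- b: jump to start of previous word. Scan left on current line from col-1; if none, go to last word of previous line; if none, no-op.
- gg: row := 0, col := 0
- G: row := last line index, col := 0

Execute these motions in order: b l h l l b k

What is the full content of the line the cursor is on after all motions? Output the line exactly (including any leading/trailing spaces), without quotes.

Answer: ten cyan ten  red

Derivation:
After 1 (b): row=0 col=0 char='t'
After 2 (l): row=0 col=1 char='e'
After 3 (h): row=0 col=0 char='t'
After 4 (l): row=0 col=1 char='e'
After 5 (l): row=0 col=2 char='n'
After 6 (b): row=0 col=0 char='t'
After 7 (k): row=0 col=0 char='t'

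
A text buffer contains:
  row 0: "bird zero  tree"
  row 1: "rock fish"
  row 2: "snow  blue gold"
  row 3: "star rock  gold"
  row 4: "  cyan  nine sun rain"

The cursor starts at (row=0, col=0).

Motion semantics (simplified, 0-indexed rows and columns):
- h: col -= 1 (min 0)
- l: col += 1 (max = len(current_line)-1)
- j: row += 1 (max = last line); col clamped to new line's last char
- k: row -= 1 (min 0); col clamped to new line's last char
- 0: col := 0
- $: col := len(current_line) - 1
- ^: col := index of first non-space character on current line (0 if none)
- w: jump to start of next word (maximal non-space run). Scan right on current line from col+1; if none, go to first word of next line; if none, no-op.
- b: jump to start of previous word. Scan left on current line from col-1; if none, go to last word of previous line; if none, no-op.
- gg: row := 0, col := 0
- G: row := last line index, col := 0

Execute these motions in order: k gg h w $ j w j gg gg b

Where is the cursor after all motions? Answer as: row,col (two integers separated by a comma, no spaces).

Answer: 0,0

Derivation:
After 1 (k): row=0 col=0 char='b'
After 2 (gg): row=0 col=0 char='b'
After 3 (h): row=0 col=0 char='b'
After 4 (w): row=0 col=5 char='z'
After 5 ($): row=0 col=14 char='e'
After 6 (j): row=1 col=8 char='h'
After 7 (w): row=2 col=0 char='s'
After 8 (j): row=3 col=0 char='s'
After 9 (gg): row=0 col=0 char='b'
After 10 (gg): row=0 col=0 char='b'
After 11 (b): row=0 col=0 char='b'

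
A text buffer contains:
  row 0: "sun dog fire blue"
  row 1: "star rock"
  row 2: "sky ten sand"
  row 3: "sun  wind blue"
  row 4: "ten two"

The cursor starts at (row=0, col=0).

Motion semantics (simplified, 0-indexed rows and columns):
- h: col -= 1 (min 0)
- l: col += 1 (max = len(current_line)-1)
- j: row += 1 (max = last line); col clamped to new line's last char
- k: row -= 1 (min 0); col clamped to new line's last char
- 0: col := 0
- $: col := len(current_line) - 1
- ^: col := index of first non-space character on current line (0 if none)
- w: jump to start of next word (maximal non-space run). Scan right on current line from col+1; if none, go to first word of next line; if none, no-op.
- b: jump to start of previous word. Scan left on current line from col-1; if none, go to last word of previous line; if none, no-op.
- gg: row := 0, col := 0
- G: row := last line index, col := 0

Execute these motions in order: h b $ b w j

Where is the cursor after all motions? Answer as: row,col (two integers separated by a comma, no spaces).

After 1 (h): row=0 col=0 char='s'
After 2 (b): row=0 col=0 char='s'
After 3 ($): row=0 col=16 char='e'
After 4 (b): row=0 col=13 char='b'
After 5 (w): row=1 col=0 char='s'
After 6 (j): row=2 col=0 char='s'

Answer: 2,0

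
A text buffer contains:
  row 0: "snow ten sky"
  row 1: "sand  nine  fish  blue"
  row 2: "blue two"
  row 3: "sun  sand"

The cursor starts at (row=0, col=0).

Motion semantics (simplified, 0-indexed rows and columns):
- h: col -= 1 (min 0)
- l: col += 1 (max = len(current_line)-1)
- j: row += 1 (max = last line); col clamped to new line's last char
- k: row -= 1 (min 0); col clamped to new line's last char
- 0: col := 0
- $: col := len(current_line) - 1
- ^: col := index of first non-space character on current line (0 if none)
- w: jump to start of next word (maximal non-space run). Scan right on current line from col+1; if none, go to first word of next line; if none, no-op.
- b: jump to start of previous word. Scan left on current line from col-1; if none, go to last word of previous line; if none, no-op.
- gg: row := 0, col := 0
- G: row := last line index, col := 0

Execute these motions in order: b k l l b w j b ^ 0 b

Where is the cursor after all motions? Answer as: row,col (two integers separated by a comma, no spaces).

After 1 (b): row=0 col=0 char='s'
After 2 (k): row=0 col=0 char='s'
After 3 (l): row=0 col=1 char='n'
After 4 (l): row=0 col=2 char='o'
After 5 (b): row=0 col=0 char='s'
After 6 (w): row=0 col=5 char='t'
After 7 (j): row=1 col=5 char='_'
After 8 (b): row=1 col=0 char='s'
After 9 (^): row=1 col=0 char='s'
After 10 (0): row=1 col=0 char='s'
After 11 (b): row=0 col=9 char='s'

Answer: 0,9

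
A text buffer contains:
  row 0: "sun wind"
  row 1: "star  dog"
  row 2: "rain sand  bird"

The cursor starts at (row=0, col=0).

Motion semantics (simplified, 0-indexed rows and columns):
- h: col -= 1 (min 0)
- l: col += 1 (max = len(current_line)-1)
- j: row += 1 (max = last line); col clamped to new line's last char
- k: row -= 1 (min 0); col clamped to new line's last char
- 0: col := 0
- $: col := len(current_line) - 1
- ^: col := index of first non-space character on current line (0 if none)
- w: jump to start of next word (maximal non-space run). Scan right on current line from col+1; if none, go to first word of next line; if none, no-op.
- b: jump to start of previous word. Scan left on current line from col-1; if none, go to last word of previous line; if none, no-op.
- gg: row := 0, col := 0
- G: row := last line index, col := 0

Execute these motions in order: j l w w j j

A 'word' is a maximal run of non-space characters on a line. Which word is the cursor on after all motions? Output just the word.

Answer: rain

Derivation:
After 1 (j): row=1 col=0 char='s'
After 2 (l): row=1 col=1 char='t'
After 3 (w): row=1 col=6 char='d'
After 4 (w): row=2 col=0 char='r'
After 5 (j): row=2 col=0 char='r'
After 6 (j): row=2 col=0 char='r'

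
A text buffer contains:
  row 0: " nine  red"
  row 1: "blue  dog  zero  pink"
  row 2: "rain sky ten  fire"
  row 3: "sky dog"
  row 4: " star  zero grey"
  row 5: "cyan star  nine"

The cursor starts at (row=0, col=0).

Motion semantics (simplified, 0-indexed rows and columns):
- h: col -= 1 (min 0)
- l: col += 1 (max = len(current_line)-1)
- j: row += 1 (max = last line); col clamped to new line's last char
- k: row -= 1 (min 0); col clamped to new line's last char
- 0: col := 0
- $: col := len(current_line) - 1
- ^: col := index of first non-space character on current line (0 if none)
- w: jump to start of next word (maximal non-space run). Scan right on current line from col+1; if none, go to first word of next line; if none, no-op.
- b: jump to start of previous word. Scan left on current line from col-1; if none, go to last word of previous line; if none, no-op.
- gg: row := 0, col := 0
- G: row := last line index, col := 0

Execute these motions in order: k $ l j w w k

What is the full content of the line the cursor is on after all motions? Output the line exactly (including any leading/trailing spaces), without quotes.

Answer:  nine  red

Derivation:
After 1 (k): row=0 col=0 char='_'
After 2 ($): row=0 col=9 char='d'
After 3 (l): row=0 col=9 char='d'
After 4 (j): row=1 col=9 char='_'
After 5 (w): row=1 col=11 char='z'
After 6 (w): row=1 col=17 char='p'
After 7 (k): row=0 col=9 char='d'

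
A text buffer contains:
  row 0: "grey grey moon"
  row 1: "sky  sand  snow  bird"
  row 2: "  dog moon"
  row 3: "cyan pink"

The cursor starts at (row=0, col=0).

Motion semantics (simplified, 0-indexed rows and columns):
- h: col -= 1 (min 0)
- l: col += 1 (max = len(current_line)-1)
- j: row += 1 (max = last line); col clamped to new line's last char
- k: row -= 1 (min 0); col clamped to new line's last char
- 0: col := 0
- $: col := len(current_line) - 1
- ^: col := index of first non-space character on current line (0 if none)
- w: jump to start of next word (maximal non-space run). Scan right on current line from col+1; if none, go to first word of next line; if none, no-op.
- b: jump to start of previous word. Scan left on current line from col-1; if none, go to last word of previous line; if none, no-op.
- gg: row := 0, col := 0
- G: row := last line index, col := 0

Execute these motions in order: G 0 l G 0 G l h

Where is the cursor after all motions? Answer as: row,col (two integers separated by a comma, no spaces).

After 1 (G): row=3 col=0 char='c'
After 2 (0): row=3 col=0 char='c'
After 3 (l): row=3 col=1 char='y'
After 4 (G): row=3 col=0 char='c'
After 5 (0): row=3 col=0 char='c'
After 6 (G): row=3 col=0 char='c'
After 7 (l): row=3 col=1 char='y'
After 8 (h): row=3 col=0 char='c'

Answer: 3,0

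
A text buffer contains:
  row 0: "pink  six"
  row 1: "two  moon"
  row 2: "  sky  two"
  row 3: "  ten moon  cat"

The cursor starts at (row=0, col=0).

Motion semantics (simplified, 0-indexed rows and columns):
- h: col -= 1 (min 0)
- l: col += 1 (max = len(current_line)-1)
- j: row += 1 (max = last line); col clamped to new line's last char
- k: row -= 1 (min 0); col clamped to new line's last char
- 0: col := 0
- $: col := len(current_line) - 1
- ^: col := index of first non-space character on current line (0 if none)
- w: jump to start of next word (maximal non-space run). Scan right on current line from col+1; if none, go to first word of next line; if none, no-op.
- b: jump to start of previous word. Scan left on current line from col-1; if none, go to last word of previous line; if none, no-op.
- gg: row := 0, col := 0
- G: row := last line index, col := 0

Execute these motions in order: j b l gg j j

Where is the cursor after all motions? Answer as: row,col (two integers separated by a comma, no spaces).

After 1 (j): row=1 col=0 char='t'
After 2 (b): row=0 col=6 char='s'
After 3 (l): row=0 col=7 char='i'
After 4 (gg): row=0 col=0 char='p'
After 5 (j): row=1 col=0 char='t'
After 6 (j): row=2 col=0 char='_'

Answer: 2,0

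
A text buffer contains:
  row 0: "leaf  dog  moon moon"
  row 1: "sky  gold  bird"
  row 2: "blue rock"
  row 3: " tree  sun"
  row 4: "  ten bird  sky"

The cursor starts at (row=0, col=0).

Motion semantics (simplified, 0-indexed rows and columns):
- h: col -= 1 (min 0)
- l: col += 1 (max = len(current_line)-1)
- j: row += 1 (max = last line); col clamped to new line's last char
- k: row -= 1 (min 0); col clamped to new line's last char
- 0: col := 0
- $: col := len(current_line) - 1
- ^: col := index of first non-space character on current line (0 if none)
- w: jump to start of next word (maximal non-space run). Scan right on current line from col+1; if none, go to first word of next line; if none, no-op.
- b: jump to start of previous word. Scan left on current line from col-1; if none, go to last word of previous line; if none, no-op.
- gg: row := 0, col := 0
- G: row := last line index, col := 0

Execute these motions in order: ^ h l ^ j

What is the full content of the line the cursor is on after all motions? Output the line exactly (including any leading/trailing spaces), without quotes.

After 1 (^): row=0 col=0 char='l'
After 2 (h): row=0 col=0 char='l'
After 3 (l): row=0 col=1 char='e'
After 4 (^): row=0 col=0 char='l'
After 5 (j): row=1 col=0 char='s'

Answer: sky  gold  bird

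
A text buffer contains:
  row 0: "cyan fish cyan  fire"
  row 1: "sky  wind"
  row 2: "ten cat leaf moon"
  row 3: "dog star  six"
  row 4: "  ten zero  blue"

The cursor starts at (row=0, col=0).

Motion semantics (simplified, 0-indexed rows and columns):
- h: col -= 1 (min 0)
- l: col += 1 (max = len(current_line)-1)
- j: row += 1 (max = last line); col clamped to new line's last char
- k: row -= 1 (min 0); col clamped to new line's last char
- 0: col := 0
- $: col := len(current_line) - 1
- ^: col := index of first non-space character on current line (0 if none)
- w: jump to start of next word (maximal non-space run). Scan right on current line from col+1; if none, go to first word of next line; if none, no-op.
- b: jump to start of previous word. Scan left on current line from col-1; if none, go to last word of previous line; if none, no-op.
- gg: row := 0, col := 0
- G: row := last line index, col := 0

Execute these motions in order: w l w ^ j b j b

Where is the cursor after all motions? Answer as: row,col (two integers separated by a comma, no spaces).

Answer: 1,5

Derivation:
After 1 (w): row=0 col=5 char='f'
After 2 (l): row=0 col=6 char='i'
After 3 (w): row=0 col=10 char='c'
After 4 (^): row=0 col=0 char='c'
After 5 (j): row=1 col=0 char='s'
After 6 (b): row=0 col=16 char='f'
After 7 (j): row=1 col=8 char='d'
After 8 (b): row=1 col=5 char='w'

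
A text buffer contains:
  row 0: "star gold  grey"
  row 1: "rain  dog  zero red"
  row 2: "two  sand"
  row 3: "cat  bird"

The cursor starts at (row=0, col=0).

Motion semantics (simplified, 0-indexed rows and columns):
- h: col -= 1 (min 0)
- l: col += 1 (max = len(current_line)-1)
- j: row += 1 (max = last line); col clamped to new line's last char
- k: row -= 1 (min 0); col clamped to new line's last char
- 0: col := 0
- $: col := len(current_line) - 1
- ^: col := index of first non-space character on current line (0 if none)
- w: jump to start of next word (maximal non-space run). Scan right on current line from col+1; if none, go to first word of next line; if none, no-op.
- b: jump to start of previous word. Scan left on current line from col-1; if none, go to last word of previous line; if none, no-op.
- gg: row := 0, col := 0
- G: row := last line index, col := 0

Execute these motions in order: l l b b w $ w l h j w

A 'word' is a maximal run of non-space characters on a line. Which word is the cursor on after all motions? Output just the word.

Answer: sand

Derivation:
After 1 (l): row=0 col=1 char='t'
After 2 (l): row=0 col=2 char='a'
After 3 (b): row=0 col=0 char='s'
After 4 (b): row=0 col=0 char='s'
After 5 (w): row=0 col=5 char='g'
After 6 ($): row=0 col=14 char='y'
After 7 (w): row=1 col=0 char='r'
After 8 (l): row=1 col=1 char='a'
After 9 (h): row=1 col=0 char='r'
After 10 (j): row=2 col=0 char='t'
After 11 (w): row=2 col=5 char='s'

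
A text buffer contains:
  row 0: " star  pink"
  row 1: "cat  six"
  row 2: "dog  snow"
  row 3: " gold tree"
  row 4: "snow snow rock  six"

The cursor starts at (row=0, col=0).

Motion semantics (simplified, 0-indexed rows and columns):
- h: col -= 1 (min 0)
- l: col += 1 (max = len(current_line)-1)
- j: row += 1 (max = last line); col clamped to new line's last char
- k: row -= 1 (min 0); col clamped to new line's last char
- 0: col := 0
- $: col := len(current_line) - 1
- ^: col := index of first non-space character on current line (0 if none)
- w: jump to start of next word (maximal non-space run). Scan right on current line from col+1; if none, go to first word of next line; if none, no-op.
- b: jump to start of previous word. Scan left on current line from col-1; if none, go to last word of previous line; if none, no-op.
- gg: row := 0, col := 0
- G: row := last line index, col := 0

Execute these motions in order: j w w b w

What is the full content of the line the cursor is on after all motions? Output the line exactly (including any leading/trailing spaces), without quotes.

After 1 (j): row=1 col=0 char='c'
After 2 (w): row=1 col=5 char='s'
After 3 (w): row=2 col=0 char='d'
After 4 (b): row=1 col=5 char='s'
After 5 (w): row=2 col=0 char='d'

Answer: dog  snow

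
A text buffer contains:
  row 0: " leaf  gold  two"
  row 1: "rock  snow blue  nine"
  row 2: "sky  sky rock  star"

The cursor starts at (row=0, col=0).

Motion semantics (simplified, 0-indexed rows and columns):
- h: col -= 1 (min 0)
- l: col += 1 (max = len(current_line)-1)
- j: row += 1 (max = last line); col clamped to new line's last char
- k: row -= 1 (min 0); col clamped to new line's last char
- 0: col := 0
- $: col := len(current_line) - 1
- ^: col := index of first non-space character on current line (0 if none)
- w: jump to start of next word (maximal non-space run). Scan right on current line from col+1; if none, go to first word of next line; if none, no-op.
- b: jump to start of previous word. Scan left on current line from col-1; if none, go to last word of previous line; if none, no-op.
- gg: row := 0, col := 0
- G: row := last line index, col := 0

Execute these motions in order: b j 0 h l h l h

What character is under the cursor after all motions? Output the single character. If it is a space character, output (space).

Answer: r

Derivation:
After 1 (b): row=0 col=0 char='_'
After 2 (j): row=1 col=0 char='r'
After 3 (0): row=1 col=0 char='r'
After 4 (h): row=1 col=0 char='r'
After 5 (l): row=1 col=1 char='o'
After 6 (h): row=1 col=0 char='r'
After 7 (l): row=1 col=1 char='o'
After 8 (h): row=1 col=0 char='r'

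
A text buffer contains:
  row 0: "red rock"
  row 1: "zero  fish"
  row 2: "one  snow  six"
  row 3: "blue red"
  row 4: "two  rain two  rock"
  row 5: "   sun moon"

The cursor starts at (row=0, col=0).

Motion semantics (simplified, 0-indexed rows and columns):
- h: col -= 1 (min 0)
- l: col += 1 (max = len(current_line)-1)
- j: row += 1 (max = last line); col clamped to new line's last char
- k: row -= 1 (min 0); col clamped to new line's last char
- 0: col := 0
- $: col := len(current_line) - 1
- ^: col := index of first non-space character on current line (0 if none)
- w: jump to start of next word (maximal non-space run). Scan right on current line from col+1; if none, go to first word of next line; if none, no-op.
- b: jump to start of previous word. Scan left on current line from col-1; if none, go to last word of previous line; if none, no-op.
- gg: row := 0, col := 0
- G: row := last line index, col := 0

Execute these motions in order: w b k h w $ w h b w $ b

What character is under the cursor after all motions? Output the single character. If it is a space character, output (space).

After 1 (w): row=0 col=4 char='r'
After 2 (b): row=0 col=0 char='r'
After 3 (k): row=0 col=0 char='r'
After 4 (h): row=0 col=0 char='r'
After 5 (w): row=0 col=4 char='r'
After 6 ($): row=0 col=7 char='k'
After 7 (w): row=1 col=0 char='z'
After 8 (h): row=1 col=0 char='z'
After 9 (b): row=0 col=4 char='r'
After 10 (w): row=1 col=0 char='z'
After 11 ($): row=1 col=9 char='h'
After 12 (b): row=1 col=6 char='f'

Answer: f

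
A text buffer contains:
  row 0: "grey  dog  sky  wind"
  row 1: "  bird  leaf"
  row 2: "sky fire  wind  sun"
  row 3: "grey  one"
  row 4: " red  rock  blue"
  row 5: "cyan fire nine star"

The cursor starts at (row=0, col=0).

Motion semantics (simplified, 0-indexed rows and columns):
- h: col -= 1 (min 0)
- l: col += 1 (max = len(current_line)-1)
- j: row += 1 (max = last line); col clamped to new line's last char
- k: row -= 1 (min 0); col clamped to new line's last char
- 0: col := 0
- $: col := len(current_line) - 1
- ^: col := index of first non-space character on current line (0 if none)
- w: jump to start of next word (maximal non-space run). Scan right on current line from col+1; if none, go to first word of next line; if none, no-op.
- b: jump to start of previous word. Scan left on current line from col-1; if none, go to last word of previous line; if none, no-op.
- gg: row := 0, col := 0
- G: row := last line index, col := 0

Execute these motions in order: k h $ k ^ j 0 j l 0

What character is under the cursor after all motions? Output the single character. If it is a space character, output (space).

After 1 (k): row=0 col=0 char='g'
After 2 (h): row=0 col=0 char='g'
After 3 ($): row=0 col=19 char='d'
After 4 (k): row=0 col=19 char='d'
After 5 (^): row=0 col=0 char='g'
After 6 (j): row=1 col=0 char='_'
After 7 (0): row=1 col=0 char='_'
After 8 (j): row=2 col=0 char='s'
After 9 (l): row=2 col=1 char='k'
After 10 (0): row=2 col=0 char='s'

Answer: s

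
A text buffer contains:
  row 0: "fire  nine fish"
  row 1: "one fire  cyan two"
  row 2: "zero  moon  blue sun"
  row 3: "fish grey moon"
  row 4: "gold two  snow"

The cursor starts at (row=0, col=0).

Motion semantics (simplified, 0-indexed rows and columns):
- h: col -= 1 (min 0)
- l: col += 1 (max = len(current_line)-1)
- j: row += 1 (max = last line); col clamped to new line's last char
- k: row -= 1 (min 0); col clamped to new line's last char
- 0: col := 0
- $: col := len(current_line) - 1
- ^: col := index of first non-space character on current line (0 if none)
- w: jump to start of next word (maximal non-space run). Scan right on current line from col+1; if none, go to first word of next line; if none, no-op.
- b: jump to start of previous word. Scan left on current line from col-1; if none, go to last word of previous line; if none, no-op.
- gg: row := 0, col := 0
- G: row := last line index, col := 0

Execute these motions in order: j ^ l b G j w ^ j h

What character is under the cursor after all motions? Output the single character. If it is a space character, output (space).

After 1 (j): row=1 col=0 char='o'
After 2 (^): row=1 col=0 char='o'
After 3 (l): row=1 col=1 char='n'
After 4 (b): row=1 col=0 char='o'
After 5 (G): row=4 col=0 char='g'
After 6 (j): row=4 col=0 char='g'
After 7 (w): row=4 col=5 char='t'
After 8 (^): row=4 col=0 char='g'
After 9 (j): row=4 col=0 char='g'
After 10 (h): row=4 col=0 char='g'

Answer: g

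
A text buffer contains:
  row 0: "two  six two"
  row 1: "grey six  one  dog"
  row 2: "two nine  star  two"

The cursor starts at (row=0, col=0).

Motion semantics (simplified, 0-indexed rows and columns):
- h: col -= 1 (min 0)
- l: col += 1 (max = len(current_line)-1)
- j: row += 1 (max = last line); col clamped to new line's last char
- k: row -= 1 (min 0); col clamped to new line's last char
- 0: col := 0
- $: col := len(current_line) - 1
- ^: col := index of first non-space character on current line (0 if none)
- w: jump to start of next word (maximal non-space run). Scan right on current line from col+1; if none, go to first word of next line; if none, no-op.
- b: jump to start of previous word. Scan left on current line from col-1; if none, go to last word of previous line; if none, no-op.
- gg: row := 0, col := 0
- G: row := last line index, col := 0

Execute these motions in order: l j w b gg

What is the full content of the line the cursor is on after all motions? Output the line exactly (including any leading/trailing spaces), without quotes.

After 1 (l): row=0 col=1 char='w'
After 2 (j): row=1 col=1 char='r'
After 3 (w): row=1 col=5 char='s'
After 4 (b): row=1 col=0 char='g'
After 5 (gg): row=0 col=0 char='t'

Answer: two  six two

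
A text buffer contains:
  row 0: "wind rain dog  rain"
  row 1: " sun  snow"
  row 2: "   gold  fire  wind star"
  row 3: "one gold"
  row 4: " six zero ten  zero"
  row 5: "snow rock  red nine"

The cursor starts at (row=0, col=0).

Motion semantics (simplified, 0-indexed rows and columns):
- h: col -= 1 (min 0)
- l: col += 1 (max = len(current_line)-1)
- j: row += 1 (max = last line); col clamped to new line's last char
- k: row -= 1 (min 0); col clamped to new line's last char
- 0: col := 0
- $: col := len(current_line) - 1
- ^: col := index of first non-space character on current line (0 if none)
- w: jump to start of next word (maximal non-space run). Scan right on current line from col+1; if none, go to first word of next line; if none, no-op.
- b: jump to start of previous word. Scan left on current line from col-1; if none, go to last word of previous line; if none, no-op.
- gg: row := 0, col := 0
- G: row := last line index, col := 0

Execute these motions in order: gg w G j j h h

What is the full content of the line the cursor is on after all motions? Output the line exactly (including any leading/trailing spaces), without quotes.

After 1 (gg): row=0 col=0 char='w'
After 2 (w): row=0 col=5 char='r'
After 3 (G): row=5 col=0 char='s'
After 4 (j): row=5 col=0 char='s'
After 5 (j): row=5 col=0 char='s'
After 6 (h): row=5 col=0 char='s'
After 7 (h): row=5 col=0 char='s'

Answer: snow rock  red nine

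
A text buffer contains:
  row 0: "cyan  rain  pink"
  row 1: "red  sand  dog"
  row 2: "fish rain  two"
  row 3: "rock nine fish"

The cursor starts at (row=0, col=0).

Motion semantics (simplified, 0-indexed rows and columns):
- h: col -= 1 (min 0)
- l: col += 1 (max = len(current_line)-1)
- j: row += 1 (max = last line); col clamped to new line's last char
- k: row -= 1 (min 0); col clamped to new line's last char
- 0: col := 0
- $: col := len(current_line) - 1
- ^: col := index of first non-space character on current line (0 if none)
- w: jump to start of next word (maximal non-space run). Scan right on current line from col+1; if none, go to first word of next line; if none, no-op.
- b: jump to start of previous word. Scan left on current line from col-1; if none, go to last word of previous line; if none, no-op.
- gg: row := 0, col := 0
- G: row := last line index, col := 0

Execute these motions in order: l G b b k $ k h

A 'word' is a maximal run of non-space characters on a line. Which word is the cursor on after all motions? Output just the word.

After 1 (l): row=0 col=1 char='y'
After 2 (G): row=3 col=0 char='r'
After 3 (b): row=2 col=11 char='t'
After 4 (b): row=2 col=5 char='r'
After 5 (k): row=1 col=5 char='s'
After 6 ($): row=1 col=13 char='g'
After 7 (k): row=0 col=13 char='i'
After 8 (h): row=0 col=12 char='p'

Answer: pink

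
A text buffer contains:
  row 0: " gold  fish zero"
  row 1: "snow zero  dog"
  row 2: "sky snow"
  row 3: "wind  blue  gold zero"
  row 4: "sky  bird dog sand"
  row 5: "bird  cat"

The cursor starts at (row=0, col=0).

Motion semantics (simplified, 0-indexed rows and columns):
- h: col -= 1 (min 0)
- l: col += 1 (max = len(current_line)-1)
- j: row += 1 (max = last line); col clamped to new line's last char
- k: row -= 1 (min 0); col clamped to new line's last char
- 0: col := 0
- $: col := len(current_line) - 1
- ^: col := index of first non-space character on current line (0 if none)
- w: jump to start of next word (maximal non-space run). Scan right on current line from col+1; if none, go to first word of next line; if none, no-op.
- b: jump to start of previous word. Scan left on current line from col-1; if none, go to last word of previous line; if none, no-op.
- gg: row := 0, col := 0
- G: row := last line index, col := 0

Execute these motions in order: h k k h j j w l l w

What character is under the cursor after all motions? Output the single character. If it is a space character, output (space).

After 1 (h): row=0 col=0 char='_'
After 2 (k): row=0 col=0 char='_'
After 3 (k): row=0 col=0 char='_'
After 4 (h): row=0 col=0 char='_'
After 5 (j): row=1 col=0 char='s'
After 6 (j): row=2 col=0 char='s'
After 7 (w): row=2 col=4 char='s'
After 8 (l): row=2 col=5 char='n'
After 9 (l): row=2 col=6 char='o'
After 10 (w): row=3 col=0 char='w'

Answer: w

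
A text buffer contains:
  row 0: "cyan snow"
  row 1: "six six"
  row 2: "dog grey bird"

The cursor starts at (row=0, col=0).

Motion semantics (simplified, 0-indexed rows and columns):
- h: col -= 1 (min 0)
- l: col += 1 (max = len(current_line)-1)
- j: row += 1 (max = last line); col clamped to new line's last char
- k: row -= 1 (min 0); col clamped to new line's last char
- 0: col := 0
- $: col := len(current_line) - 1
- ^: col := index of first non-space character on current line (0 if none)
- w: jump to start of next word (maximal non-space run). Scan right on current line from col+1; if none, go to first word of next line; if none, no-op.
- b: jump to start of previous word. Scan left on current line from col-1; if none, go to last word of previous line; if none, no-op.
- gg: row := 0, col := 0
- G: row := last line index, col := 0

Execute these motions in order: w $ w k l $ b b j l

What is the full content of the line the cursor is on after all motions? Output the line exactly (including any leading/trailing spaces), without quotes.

Answer: six six

Derivation:
After 1 (w): row=0 col=5 char='s'
After 2 ($): row=0 col=8 char='w'
After 3 (w): row=1 col=0 char='s'
After 4 (k): row=0 col=0 char='c'
After 5 (l): row=0 col=1 char='y'
After 6 ($): row=0 col=8 char='w'
After 7 (b): row=0 col=5 char='s'
After 8 (b): row=0 col=0 char='c'
After 9 (j): row=1 col=0 char='s'
After 10 (l): row=1 col=1 char='i'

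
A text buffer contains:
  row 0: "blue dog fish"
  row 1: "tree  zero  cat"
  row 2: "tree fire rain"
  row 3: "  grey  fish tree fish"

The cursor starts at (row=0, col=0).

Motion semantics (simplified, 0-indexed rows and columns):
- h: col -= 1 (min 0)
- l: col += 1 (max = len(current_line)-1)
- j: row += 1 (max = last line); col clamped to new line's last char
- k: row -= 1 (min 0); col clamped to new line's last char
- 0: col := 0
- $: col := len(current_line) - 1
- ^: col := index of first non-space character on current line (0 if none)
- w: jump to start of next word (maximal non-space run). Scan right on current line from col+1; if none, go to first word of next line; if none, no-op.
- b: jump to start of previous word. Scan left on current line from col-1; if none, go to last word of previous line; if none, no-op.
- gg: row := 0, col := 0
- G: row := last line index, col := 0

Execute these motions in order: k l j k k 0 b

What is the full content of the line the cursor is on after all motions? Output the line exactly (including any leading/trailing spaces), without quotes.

Answer: blue dog fish

Derivation:
After 1 (k): row=0 col=0 char='b'
After 2 (l): row=0 col=1 char='l'
After 3 (j): row=1 col=1 char='r'
After 4 (k): row=0 col=1 char='l'
After 5 (k): row=0 col=1 char='l'
After 6 (0): row=0 col=0 char='b'
After 7 (b): row=0 col=0 char='b'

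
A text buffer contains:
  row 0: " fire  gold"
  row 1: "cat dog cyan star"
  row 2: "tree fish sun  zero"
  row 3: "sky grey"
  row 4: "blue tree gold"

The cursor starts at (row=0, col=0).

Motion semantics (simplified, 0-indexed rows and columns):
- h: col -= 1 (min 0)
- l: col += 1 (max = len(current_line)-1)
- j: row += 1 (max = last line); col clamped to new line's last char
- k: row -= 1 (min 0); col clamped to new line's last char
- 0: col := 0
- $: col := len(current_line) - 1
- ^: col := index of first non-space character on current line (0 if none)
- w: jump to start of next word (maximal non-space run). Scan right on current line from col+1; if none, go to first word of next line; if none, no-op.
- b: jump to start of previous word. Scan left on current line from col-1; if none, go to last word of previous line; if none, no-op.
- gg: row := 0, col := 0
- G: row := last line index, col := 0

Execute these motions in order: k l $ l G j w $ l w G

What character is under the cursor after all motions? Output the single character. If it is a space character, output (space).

After 1 (k): row=0 col=0 char='_'
After 2 (l): row=0 col=1 char='f'
After 3 ($): row=0 col=10 char='d'
After 4 (l): row=0 col=10 char='d'
After 5 (G): row=4 col=0 char='b'
After 6 (j): row=4 col=0 char='b'
After 7 (w): row=4 col=5 char='t'
After 8 ($): row=4 col=13 char='d'
After 9 (l): row=4 col=13 char='d'
After 10 (w): row=4 col=13 char='d'
After 11 (G): row=4 col=0 char='b'

Answer: b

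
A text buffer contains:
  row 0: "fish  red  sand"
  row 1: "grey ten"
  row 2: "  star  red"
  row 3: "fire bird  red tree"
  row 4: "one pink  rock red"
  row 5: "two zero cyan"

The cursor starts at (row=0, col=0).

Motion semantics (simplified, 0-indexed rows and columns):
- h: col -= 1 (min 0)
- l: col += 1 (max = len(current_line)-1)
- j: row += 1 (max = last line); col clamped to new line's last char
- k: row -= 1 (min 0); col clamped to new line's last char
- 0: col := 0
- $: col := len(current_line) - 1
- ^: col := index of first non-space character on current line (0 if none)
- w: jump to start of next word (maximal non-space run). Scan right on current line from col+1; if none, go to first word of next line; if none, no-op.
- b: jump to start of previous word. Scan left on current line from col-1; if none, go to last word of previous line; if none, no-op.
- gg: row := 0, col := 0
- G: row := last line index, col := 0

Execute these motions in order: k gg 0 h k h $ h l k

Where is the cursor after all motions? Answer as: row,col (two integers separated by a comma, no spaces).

Answer: 0,14

Derivation:
After 1 (k): row=0 col=0 char='f'
After 2 (gg): row=0 col=0 char='f'
After 3 (0): row=0 col=0 char='f'
After 4 (h): row=0 col=0 char='f'
After 5 (k): row=0 col=0 char='f'
After 6 (h): row=0 col=0 char='f'
After 7 ($): row=0 col=14 char='d'
After 8 (h): row=0 col=13 char='n'
After 9 (l): row=0 col=14 char='d'
After 10 (k): row=0 col=14 char='d'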